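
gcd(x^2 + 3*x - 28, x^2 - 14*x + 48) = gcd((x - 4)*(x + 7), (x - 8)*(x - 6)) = 1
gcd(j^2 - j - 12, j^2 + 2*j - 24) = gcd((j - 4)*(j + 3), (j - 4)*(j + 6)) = j - 4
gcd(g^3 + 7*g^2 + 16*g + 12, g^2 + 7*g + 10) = g + 2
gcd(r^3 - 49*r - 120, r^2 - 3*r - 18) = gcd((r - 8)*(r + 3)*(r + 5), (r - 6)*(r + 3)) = r + 3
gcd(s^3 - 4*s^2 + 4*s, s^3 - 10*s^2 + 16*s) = s^2 - 2*s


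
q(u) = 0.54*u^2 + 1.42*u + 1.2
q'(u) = 1.08*u + 1.42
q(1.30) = 3.96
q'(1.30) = 2.82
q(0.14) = 1.41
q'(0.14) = 1.57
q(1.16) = 3.57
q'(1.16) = 2.67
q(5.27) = 23.68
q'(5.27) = 7.11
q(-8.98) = 31.99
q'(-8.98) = -8.28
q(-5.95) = 11.87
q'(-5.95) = -5.01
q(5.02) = 21.94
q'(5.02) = 6.84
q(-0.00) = 1.20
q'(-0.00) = 1.42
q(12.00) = 96.00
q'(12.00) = 14.38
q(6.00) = 29.16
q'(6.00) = 7.90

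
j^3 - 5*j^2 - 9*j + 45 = (j - 5)*(j - 3)*(j + 3)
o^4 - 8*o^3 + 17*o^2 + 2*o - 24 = (o - 4)*(o - 3)*(o - 2)*(o + 1)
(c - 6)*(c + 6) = c^2 - 36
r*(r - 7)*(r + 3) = r^3 - 4*r^2 - 21*r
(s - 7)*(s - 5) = s^2 - 12*s + 35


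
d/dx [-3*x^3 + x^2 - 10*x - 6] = -9*x^2 + 2*x - 10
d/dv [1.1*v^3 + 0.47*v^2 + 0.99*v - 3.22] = 3.3*v^2 + 0.94*v + 0.99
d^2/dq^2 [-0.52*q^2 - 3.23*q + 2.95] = -1.04000000000000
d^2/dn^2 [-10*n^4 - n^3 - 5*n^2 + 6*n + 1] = -120*n^2 - 6*n - 10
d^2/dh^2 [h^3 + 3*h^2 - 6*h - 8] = 6*h + 6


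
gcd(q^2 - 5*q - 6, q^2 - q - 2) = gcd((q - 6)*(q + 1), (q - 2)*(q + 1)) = q + 1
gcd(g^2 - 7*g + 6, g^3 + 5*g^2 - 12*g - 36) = 1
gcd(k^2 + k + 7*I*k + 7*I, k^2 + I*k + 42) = k + 7*I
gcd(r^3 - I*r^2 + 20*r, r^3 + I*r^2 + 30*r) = r^2 - 5*I*r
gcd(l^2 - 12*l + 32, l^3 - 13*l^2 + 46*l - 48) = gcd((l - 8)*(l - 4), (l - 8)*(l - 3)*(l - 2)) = l - 8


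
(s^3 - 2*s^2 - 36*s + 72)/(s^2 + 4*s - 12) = s - 6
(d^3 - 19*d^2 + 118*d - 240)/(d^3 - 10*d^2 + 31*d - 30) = (d^2 - 14*d + 48)/(d^2 - 5*d + 6)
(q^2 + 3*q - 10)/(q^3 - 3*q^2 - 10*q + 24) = (q + 5)/(q^2 - q - 12)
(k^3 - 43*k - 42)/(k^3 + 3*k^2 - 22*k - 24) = (k - 7)/(k - 4)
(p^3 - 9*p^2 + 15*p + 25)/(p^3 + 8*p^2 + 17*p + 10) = (p^2 - 10*p + 25)/(p^2 + 7*p + 10)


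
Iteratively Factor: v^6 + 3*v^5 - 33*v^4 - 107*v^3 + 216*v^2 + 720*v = (v)*(v^5 + 3*v^4 - 33*v^3 - 107*v^2 + 216*v + 720) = v*(v - 5)*(v^4 + 8*v^3 + 7*v^2 - 72*v - 144) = v*(v - 5)*(v + 3)*(v^3 + 5*v^2 - 8*v - 48) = v*(v - 5)*(v - 3)*(v + 3)*(v^2 + 8*v + 16) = v*(v - 5)*(v - 3)*(v + 3)*(v + 4)*(v + 4)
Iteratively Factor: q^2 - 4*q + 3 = (q - 3)*(q - 1)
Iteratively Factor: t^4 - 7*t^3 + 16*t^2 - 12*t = (t)*(t^3 - 7*t^2 + 16*t - 12) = t*(t - 2)*(t^2 - 5*t + 6) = t*(t - 2)^2*(t - 3)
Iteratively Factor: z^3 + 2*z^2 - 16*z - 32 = (z + 2)*(z^2 - 16) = (z - 4)*(z + 2)*(z + 4)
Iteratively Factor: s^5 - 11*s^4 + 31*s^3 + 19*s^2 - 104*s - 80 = (s + 1)*(s^4 - 12*s^3 + 43*s^2 - 24*s - 80) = (s - 5)*(s + 1)*(s^3 - 7*s^2 + 8*s + 16) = (s - 5)*(s - 4)*(s + 1)*(s^2 - 3*s - 4) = (s - 5)*(s - 4)^2*(s + 1)*(s + 1)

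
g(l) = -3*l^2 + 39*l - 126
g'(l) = 39 - 6*l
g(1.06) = -88.03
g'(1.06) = 32.64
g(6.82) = 0.44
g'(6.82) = -1.92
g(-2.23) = -227.89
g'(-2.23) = 52.38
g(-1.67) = -199.50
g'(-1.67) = 49.02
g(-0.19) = -133.52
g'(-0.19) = 40.14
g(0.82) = -96.04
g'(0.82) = 34.08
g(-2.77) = -257.05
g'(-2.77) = 55.62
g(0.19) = -118.70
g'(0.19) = 37.86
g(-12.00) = -1026.00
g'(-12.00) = 111.00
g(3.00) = -36.00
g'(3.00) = 21.00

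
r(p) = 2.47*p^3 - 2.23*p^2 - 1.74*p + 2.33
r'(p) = 7.41*p^2 - 4.46*p - 1.74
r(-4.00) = -184.47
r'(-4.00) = 134.66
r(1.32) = 1.83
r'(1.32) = 5.28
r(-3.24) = -99.45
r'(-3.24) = 90.50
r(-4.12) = -201.09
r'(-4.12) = 142.42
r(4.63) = 191.62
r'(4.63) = 136.46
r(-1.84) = -17.41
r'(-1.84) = 31.55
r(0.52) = 1.17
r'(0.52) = -2.06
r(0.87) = 0.75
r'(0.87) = -0.01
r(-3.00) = -79.21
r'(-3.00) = 78.33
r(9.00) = 1606.67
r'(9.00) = 558.33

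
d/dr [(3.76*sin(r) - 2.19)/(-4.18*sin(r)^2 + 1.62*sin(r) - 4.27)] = (15.7168*sin(r)^2 - 18.3084*sin(r) - 12.5074)*cos(r)/(17.4724*sin(r)^4 - 13.5432*sin(r)^3 + 38.3216*sin(r)^2 - 13.8348*sin(r) + 18.2329)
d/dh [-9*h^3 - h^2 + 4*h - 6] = -27*h^2 - 2*h + 4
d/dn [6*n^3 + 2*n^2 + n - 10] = 18*n^2 + 4*n + 1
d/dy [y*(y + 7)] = 2*y + 7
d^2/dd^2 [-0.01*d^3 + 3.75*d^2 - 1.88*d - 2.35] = 7.5 - 0.06*d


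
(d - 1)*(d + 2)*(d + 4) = d^3 + 5*d^2 + 2*d - 8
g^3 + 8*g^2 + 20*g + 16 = (g + 2)^2*(g + 4)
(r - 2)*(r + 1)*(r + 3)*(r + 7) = r^4 + 9*r^3 + 9*r^2 - 41*r - 42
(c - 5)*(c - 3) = c^2 - 8*c + 15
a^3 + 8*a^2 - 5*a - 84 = (a - 3)*(a + 4)*(a + 7)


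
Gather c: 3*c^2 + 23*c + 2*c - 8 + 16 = 3*c^2 + 25*c + 8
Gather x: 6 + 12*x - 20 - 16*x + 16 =2 - 4*x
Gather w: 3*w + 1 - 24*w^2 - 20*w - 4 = -24*w^2 - 17*w - 3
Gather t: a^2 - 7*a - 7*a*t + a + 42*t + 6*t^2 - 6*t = a^2 - 6*a + 6*t^2 + t*(36 - 7*a)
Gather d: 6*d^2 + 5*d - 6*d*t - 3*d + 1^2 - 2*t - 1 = 6*d^2 + d*(2 - 6*t) - 2*t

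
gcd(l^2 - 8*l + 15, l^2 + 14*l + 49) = 1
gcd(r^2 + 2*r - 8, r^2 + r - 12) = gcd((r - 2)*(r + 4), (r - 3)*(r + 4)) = r + 4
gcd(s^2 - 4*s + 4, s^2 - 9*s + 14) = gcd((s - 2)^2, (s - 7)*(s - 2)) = s - 2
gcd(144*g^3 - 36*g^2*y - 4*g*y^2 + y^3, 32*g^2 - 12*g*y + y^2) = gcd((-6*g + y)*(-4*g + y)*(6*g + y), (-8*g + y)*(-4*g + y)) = -4*g + y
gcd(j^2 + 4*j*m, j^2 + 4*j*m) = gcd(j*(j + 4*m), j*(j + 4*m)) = j^2 + 4*j*m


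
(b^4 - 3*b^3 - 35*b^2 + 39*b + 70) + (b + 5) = b^4 - 3*b^3 - 35*b^2 + 40*b + 75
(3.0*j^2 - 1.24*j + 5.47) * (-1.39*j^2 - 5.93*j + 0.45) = -4.17*j^4 - 16.0664*j^3 + 1.0999*j^2 - 32.9951*j + 2.4615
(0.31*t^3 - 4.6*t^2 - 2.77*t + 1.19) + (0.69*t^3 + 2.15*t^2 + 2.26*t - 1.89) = 1.0*t^3 - 2.45*t^2 - 0.51*t - 0.7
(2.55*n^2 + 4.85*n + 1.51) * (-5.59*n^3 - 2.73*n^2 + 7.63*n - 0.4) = -14.2545*n^5 - 34.073*n^4 - 2.2249*n^3 + 31.8632*n^2 + 9.5813*n - 0.604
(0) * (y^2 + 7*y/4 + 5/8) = 0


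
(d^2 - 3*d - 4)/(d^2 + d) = (d - 4)/d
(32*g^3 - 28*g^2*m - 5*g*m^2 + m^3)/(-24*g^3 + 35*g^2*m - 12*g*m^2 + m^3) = (-4*g - m)/(3*g - m)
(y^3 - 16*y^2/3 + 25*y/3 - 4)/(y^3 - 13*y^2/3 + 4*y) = (y - 1)/y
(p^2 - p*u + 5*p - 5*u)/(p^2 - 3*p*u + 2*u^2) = (p + 5)/(p - 2*u)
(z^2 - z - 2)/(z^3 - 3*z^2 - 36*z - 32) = (z - 2)/(z^2 - 4*z - 32)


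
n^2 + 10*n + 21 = (n + 3)*(n + 7)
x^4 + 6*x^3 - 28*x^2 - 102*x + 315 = (x - 3)^2*(x + 5)*(x + 7)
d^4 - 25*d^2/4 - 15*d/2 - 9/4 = (d - 3)*(d + 1/2)*(d + 1)*(d + 3/2)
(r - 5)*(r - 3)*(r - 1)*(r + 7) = r^4 - 2*r^3 - 40*r^2 + 146*r - 105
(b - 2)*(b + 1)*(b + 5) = b^3 + 4*b^2 - 7*b - 10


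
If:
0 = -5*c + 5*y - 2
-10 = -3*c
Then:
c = 10/3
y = 56/15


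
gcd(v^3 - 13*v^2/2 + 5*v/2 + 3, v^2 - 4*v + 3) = v - 1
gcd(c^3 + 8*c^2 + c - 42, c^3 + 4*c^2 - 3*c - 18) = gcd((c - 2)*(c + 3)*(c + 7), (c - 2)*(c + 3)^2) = c^2 + c - 6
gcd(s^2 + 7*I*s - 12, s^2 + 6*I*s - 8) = s + 4*I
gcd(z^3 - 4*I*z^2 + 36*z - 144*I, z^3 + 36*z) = z^2 + 36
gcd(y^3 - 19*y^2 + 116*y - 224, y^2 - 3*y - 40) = y - 8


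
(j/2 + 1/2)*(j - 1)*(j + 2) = j^3/2 + j^2 - j/2 - 1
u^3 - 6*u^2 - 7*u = u*(u - 7)*(u + 1)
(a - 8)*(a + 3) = a^2 - 5*a - 24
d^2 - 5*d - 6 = (d - 6)*(d + 1)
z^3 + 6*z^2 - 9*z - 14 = (z - 2)*(z + 1)*(z + 7)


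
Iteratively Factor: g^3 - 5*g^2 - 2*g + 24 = (g - 4)*(g^2 - g - 6) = (g - 4)*(g - 3)*(g + 2)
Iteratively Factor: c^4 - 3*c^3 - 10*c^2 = (c)*(c^3 - 3*c^2 - 10*c) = c^2*(c^2 - 3*c - 10) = c^2*(c - 5)*(c + 2)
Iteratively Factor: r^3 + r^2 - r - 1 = (r + 1)*(r^2 - 1) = (r + 1)^2*(r - 1)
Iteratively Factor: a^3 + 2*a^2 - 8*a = (a)*(a^2 + 2*a - 8) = a*(a - 2)*(a + 4)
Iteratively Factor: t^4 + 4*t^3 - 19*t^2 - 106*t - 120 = (t + 4)*(t^3 - 19*t - 30) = (t + 3)*(t + 4)*(t^2 - 3*t - 10) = (t + 2)*(t + 3)*(t + 4)*(t - 5)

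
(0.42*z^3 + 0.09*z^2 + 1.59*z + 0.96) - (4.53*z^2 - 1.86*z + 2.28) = 0.42*z^3 - 4.44*z^2 + 3.45*z - 1.32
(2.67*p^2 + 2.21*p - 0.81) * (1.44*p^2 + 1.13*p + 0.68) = 3.8448*p^4 + 6.1995*p^3 + 3.1465*p^2 + 0.5875*p - 0.5508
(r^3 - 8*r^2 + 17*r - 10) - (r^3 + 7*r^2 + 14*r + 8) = -15*r^2 + 3*r - 18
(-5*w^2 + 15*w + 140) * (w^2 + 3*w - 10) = -5*w^4 + 235*w^2 + 270*w - 1400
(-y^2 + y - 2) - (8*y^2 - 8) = -9*y^2 + y + 6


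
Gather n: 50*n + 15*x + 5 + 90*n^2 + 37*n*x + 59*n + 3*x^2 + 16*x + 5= 90*n^2 + n*(37*x + 109) + 3*x^2 + 31*x + 10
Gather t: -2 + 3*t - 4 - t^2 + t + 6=-t^2 + 4*t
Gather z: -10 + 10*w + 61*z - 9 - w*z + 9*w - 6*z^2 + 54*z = 19*w - 6*z^2 + z*(115 - w) - 19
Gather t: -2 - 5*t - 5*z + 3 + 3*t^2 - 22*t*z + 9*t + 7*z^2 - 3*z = 3*t^2 + t*(4 - 22*z) + 7*z^2 - 8*z + 1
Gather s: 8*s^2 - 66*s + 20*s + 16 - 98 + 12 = 8*s^2 - 46*s - 70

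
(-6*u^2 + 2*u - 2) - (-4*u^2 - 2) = -2*u^2 + 2*u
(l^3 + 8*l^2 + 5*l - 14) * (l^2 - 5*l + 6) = l^5 + 3*l^4 - 29*l^3 + 9*l^2 + 100*l - 84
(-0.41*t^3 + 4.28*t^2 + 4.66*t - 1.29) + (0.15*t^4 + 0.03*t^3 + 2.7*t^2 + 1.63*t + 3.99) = 0.15*t^4 - 0.38*t^3 + 6.98*t^2 + 6.29*t + 2.7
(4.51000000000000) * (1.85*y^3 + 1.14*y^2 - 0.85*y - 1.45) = 8.3435*y^3 + 5.1414*y^2 - 3.8335*y - 6.5395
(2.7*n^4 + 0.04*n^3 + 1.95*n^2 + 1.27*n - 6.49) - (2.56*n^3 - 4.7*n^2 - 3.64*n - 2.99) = 2.7*n^4 - 2.52*n^3 + 6.65*n^2 + 4.91*n - 3.5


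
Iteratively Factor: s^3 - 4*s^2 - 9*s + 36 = (s + 3)*(s^2 - 7*s + 12) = (s - 4)*(s + 3)*(s - 3)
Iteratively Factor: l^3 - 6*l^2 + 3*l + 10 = (l - 5)*(l^2 - l - 2) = (l - 5)*(l + 1)*(l - 2)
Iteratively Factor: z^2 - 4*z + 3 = (z - 3)*(z - 1)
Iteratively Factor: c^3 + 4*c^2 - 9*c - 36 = (c - 3)*(c^2 + 7*c + 12) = (c - 3)*(c + 3)*(c + 4)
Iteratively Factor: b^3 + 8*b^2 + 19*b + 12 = (b + 3)*(b^2 + 5*b + 4) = (b + 1)*(b + 3)*(b + 4)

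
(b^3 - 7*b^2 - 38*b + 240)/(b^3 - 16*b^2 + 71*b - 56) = (b^2 + b - 30)/(b^2 - 8*b + 7)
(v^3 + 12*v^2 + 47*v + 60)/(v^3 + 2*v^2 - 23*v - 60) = (v + 5)/(v - 5)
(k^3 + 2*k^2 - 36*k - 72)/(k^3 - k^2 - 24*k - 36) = (k + 6)/(k + 3)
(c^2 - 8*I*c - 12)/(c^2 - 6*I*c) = (c - 2*I)/c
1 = 1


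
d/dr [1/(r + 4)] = -1/(r + 4)^2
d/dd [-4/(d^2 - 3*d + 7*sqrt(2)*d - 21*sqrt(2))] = 4*(2*d - 3 + 7*sqrt(2))/(d^2 - 3*d + 7*sqrt(2)*d - 21*sqrt(2))^2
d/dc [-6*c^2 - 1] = -12*c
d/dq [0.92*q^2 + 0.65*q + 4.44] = 1.84*q + 0.65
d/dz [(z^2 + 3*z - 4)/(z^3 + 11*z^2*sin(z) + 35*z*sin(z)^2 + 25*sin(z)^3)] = ((z + sin(z))*(z + 5*sin(z))^2*(2*z + 3) + (-z^2 - 3*z + 4)*(11*z^2*cos(z) + 3*z^2 + 22*z*sin(z) + 35*z*sin(2*z) + 75*sin(z)^2*cos(z) + 35*sin(z)^2))/((z + sin(z))^2*(z + 5*sin(z))^4)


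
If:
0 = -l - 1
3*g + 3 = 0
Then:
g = -1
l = -1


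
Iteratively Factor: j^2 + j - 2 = (j - 1)*(j + 2)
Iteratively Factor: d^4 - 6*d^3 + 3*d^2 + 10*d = (d)*(d^3 - 6*d^2 + 3*d + 10) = d*(d - 5)*(d^2 - d - 2) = d*(d - 5)*(d + 1)*(d - 2)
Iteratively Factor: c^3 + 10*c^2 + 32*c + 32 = (c + 4)*(c^2 + 6*c + 8) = (c + 2)*(c + 4)*(c + 4)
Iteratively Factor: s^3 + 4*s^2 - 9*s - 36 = (s + 3)*(s^2 + s - 12) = (s + 3)*(s + 4)*(s - 3)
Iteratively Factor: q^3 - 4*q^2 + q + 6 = (q - 3)*(q^2 - q - 2) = (q - 3)*(q - 2)*(q + 1)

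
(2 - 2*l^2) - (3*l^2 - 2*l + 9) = -5*l^2 + 2*l - 7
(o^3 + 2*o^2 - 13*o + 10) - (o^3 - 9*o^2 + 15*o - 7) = 11*o^2 - 28*o + 17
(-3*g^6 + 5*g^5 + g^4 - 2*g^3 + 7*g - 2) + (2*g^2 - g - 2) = -3*g^6 + 5*g^5 + g^4 - 2*g^3 + 2*g^2 + 6*g - 4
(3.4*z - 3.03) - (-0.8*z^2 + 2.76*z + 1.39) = 0.8*z^2 + 0.64*z - 4.42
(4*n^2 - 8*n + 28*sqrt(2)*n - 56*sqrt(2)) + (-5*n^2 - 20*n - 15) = -n^2 - 28*n + 28*sqrt(2)*n - 56*sqrt(2) - 15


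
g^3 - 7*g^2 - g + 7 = (g - 7)*(g - 1)*(g + 1)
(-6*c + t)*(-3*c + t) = 18*c^2 - 9*c*t + t^2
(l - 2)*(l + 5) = l^2 + 3*l - 10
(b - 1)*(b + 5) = b^2 + 4*b - 5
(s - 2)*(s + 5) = s^2 + 3*s - 10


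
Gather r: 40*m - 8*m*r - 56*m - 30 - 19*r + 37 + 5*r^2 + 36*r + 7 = -16*m + 5*r^2 + r*(17 - 8*m) + 14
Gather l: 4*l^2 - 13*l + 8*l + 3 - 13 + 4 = 4*l^2 - 5*l - 6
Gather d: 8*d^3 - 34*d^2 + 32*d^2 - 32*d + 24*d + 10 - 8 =8*d^3 - 2*d^2 - 8*d + 2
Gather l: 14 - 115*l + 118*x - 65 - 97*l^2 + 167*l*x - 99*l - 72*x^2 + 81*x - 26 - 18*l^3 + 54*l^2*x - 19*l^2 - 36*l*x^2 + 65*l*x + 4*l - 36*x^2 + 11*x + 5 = -18*l^3 + l^2*(54*x - 116) + l*(-36*x^2 + 232*x - 210) - 108*x^2 + 210*x - 72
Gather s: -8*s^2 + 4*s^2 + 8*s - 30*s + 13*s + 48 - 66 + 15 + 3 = -4*s^2 - 9*s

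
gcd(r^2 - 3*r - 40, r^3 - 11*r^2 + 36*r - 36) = 1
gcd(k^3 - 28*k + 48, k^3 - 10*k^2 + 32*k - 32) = k^2 - 6*k + 8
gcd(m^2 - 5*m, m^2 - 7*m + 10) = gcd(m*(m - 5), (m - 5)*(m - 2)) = m - 5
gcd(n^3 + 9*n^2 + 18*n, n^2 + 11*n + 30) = n + 6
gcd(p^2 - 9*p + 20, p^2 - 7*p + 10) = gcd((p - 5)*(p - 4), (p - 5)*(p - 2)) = p - 5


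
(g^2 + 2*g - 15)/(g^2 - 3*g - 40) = (g - 3)/(g - 8)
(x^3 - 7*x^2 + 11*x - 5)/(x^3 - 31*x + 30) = (x - 1)/(x + 6)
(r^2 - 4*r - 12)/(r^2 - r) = (r^2 - 4*r - 12)/(r*(r - 1))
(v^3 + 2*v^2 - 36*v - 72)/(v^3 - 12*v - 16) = (v^2 - 36)/(v^2 - 2*v - 8)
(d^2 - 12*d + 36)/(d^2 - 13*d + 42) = (d - 6)/(d - 7)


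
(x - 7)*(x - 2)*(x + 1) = x^3 - 8*x^2 + 5*x + 14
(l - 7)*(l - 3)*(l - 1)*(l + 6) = l^4 - 5*l^3 - 35*l^2 + 165*l - 126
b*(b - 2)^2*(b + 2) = b^4 - 2*b^3 - 4*b^2 + 8*b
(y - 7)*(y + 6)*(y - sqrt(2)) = y^3 - sqrt(2)*y^2 - y^2 - 42*y + sqrt(2)*y + 42*sqrt(2)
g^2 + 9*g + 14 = (g + 2)*(g + 7)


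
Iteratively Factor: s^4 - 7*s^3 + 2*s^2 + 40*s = (s - 4)*(s^3 - 3*s^2 - 10*s) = s*(s - 4)*(s^2 - 3*s - 10) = s*(s - 5)*(s - 4)*(s + 2)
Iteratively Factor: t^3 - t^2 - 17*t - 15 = (t - 5)*(t^2 + 4*t + 3) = (t - 5)*(t + 1)*(t + 3)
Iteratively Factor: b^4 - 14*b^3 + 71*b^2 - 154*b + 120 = (b - 4)*(b^3 - 10*b^2 + 31*b - 30) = (b - 5)*(b - 4)*(b^2 - 5*b + 6) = (b - 5)*(b - 4)*(b - 3)*(b - 2)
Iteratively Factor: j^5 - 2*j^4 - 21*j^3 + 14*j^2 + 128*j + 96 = (j - 4)*(j^4 + 2*j^3 - 13*j^2 - 38*j - 24) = (j - 4)*(j + 3)*(j^3 - j^2 - 10*j - 8) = (j - 4)^2*(j + 3)*(j^2 + 3*j + 2) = (j - 4)^2*(j + 1)*(j + 3)*(j + 2)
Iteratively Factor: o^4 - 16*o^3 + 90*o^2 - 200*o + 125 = (o - 5)*(o^3 - 11*o^2 + 35*o - 25) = (o - 5)^2*(o^2 - 6*o + 5) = (o - 5)^3*(o - 1)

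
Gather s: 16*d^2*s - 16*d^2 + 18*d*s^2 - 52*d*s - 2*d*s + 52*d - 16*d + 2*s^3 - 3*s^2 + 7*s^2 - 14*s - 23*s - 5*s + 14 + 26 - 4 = -16*d^2 + 36*d + 2*s^3 + s^2*(18*d + 4) + s*(16*d^2 - 54*d - 42) + 36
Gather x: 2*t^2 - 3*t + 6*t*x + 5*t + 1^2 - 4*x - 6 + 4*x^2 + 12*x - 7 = 2*t^2 + 2*t + 4*x^2 + x*(6*t + 8) - 12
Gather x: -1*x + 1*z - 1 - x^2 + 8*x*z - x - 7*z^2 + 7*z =-x^2 + x*(8*z - 2) - 7*z^2 + 8*z - 1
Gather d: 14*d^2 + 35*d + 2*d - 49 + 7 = 14*d^2 + 37*d - 42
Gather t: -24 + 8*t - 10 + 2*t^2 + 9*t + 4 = 2*t^2 + 17*t - 30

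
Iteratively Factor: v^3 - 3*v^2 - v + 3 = (v + 1)*(v^2 - 4*v + 3) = (v - 1)*(v + 1)*(v - 3)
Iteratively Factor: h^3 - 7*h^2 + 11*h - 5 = (h - 5)*(h^2 - 2*h + 1) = (h - 5)*(h - 1)*(h - 1)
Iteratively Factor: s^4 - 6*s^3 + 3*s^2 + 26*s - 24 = (s - 1)*(s^3 - 5*s^2 - 2*s + 24) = (s - 3)*(s - 1)*(s^2 - 2*s - 8) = (s - 4)*(s - 3)*(s - 1)*(s + 2)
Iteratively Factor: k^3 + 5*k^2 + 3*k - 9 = (k + 3)*(k^2 + 2*k - 3) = (k + 3)^2*(k - 1)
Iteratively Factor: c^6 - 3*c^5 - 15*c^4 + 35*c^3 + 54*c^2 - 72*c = (c + 3)*(c^5 - 6*c^4 + 3*c^3 + 26*c^2 - 24*c) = (c + 2)*(c + 3)*(c^4 - 8*c^3 + 19*c^2 - 12*c) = (c - 3)*(c + 2)*(c + 3)*(c^3 - 5*c^2 + 4*c) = c*(c - 3)*(c + 2)*(c + 3)*(c^2 - 5*c + 4) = c*(c - 4)*(c - 3)*(c + 2)*(c + 3)*(c - 1)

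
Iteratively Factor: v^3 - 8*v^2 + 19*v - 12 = (v - 1)*(v^2 - 7*v + 12) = (v - 4)*(v - 1)*(v - 3)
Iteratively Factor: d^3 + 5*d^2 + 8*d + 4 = (d + 2)*(d^2 + 3*d + 2) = (d + 2)^2*(d + 1)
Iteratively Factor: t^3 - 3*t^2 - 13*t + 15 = (t - 1)*(t^2 - 2*t - 15) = (t - 1)*(t + 3)*(t - 5)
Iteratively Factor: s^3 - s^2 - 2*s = (s)*(s^2 - s - 2) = s*(s - 2)*(s + 1)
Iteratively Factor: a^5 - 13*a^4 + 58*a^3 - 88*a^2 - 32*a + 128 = (a - 4)*(a^4 - 9*a^3 + 22*a^2 - 32) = (a - 4)*(a - 2)*(a^3 - 7*a^2 + 8*a + 16) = (a - 4)^2*(a - 2)*(a^2 - 3*a - 4) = (a - 4)^3*(a - 2)*(a + 1)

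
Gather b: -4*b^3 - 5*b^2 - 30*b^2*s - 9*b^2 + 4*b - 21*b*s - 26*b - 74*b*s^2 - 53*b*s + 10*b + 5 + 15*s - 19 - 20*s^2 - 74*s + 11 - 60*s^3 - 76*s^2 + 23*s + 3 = -4*b^3 + b^2*(-30*s - 14) + b*(-74*s^2 - 74*s - 12) - 60*s^3 - 96*s^2 - 36*s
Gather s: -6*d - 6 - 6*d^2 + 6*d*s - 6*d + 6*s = -6*d^2 - 12*d + s*(6*d + 6) - 6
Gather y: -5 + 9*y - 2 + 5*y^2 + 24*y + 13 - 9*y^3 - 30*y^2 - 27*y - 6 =-9*y^3 - 25*y^2 + 6*y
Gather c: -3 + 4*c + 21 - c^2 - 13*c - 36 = -c^2 - 9*c - 18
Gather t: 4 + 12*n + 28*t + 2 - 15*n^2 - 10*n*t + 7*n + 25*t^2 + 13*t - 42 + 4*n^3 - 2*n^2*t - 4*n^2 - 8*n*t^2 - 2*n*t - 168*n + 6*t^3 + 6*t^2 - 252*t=4*n^3 - 19*n^2 - 149*n + 6*t^3 + t^2*(31 - 8*n) + t*(-2*n^2 - 12*n - 211) - 36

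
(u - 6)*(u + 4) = u^2 - 2*u - 24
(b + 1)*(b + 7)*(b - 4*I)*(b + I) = b^4 + 8*b^3 - 3*I*b^3 + 11*b^2 - 24*I*b^2 + 32*b - 21*I*b + 28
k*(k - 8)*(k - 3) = k^3 - 11*k^2 + 24*k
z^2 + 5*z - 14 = (z - 2)*(z + 7)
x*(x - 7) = x^2 - 7*x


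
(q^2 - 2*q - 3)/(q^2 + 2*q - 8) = (q^2 - 2*q - 3)/(q^2 + 2*q - 8)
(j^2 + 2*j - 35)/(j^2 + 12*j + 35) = (j - 5)/(j + 5)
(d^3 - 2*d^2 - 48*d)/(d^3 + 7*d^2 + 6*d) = (d - 8)/(d + 1)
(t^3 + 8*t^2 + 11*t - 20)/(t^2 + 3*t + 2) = (t^3 + 8*t^2 + 11*t - 20)/(t^2 + 3*t + 2)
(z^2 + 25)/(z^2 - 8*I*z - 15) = (z + 5*I)/(z - 3*I)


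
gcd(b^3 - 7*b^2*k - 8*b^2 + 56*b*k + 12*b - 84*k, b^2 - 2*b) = b - 2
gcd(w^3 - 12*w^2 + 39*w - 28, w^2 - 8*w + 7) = w^2 - 8*w + 7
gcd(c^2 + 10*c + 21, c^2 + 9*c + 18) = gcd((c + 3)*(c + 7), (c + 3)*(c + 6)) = c + 3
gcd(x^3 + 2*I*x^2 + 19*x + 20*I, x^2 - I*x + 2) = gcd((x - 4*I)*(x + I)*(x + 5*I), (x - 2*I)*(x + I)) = x + I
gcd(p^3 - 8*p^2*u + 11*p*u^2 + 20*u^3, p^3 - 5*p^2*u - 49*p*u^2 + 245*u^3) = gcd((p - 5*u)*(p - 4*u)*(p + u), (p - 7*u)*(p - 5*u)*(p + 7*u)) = p - 5*u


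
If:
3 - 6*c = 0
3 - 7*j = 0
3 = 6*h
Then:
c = 1/2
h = 1/2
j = 3/7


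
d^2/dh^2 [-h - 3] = 0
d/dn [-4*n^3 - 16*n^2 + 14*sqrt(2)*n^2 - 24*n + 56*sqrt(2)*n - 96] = -12*n^2 - 32*n + 28*sqrt(2)*n - 24 + 56*sqrt(2)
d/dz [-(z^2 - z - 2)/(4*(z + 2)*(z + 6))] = (-9*z^2 - 28*z - 4)/(4*(z^4 + 16*z^3 + 88*z^2 + 192*z + 144))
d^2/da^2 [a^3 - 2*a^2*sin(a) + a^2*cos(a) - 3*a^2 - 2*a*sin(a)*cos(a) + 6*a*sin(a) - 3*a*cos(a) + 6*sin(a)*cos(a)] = 2*a^2*sin(a) - a^2*cos(a) - 10*a*sin(a) + 4*a*sin(2*a) - 5*a*cos(a) + 6*a + 2*sin(a) - 12*sin(2*a) + 14*cos(a) - 4*cos(2*a) - 6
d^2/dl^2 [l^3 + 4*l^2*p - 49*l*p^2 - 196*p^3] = 6*l + 8*p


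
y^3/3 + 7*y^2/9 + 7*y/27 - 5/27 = (y/3 + 1/3)*(y - 1/3)*(y + 5/3)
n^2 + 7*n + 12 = (n + 3)*(n + 4)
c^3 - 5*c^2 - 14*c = c*(c - 7)*(c + 2)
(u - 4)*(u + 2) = u^2 - 2*u - 8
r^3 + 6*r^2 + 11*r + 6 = (r + 1)*(r + 2)*(r + 3)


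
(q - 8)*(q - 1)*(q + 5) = q^3 - 4*q^2 - 37*q + 40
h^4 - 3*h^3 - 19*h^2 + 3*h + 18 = (h - 6)*(h - 1)*(h + 1)*(h + 3)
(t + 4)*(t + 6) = t^2 + 10*t + 24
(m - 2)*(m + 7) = m^2 + 5*m - 14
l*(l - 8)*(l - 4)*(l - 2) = l^4 - 14*l^3 + 56*l^2 - 64*l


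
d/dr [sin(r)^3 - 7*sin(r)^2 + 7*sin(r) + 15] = (3*sin(r)^2 - 14*sin(r) + 7)*cos(r)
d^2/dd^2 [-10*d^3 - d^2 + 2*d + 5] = -60*d - 2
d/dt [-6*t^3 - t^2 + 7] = 2*t*(-9*t - 1)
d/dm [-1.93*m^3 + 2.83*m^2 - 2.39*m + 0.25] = -5.79*m^2 + 5.66*m - 2.39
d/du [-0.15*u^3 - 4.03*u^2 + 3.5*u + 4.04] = -0.45*u^2 - 8.06*u + 3.5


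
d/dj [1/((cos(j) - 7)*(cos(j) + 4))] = (2*cos(j) - 3)*sin(j)/((cos(j) - 7)^2*(cos(j) + 4)^2)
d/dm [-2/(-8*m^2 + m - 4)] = 2*(1 - 16*m)/(8*m^2 - m + 4)^2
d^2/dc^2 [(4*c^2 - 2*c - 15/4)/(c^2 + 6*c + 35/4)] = 8*(-416*c^3 - 1860*c^2 - 240*c + 4945)/(64*c^6 + 1152*c^5 + 8592*c^4 + 33984*c^3 + 75180*c^2 + 88200*c + 42875)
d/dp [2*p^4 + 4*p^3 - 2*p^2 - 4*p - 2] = 8*p^3 + 12*p^2 - 4*p - 4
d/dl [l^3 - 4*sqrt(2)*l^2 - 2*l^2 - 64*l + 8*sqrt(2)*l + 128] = 3*l^2 - 8*sqrt(2)*l - 4*l - 64 + 8*sqrt(2)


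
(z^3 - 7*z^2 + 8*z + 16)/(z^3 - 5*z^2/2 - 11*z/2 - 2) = 2*(z - 4)/(2*z + 1)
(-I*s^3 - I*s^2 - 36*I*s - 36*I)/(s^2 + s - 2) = I*(-s^3 - s^2 - 36*s - 36)/(s^2 + s - 2)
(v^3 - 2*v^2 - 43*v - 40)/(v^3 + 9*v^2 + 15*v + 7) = (v^2 - 3*v - 40)/(v^2 + 8*v + 7)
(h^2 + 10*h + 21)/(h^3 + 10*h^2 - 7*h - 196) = (h + 3)/(h^2 + 3*h - 28)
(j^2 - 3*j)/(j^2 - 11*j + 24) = j/(j - 8)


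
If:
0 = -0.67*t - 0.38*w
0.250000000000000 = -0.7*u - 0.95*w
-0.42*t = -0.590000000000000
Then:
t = 1.40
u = 3.00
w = -2.48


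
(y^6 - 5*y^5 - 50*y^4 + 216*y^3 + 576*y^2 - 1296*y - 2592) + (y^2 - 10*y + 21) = y^6 - 5*y^5 - 50*y^4 + 216*y^3 + 577*y^2 - 1306*y - 2571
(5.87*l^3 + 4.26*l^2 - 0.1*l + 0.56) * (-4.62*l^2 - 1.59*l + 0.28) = -27.1194*l^5 - 29.0145*l^4 - 4.6678*l^3 - 1.2354*l^2 - 0.9184*l + 0.1568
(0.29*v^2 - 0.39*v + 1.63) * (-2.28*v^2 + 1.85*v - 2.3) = -0.6612*v^4 + 1.4257*v^3 - 5.1049*v^2 + 3.9125*v - 3.749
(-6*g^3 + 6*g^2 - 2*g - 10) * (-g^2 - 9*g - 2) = 6*g^5 + 48*g^4 - 40*g^3 + 16*g^2 + 94*g + 20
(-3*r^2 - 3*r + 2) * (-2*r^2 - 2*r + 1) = 6*r^4 + 12*r^3 - r^2 - 7*r + 2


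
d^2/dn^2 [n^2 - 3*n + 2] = 2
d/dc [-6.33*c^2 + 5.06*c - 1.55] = 5.06 - 12.66*c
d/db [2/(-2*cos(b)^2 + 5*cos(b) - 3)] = 2*(5 - 4*cos(b))*sin(b)/(-5*cos(b) + cos(2*b) + 4)^2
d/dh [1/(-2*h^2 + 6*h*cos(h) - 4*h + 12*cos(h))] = (3*h*sin(h) + 2*h + 6*sin(h) - 3*cos(h) + 2)/(2*(h + 2)^2*(h - 3*cos(h))^2)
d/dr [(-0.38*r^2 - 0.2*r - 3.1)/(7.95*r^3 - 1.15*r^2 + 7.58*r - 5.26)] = (3.021*r^4 + 3.18*r^3 + 70.8246*r^2 - 3.1324*r + 24.55)/(63.2025*r^6 - 18.285*r^5 + 121.8445*r^4 - 101.068*r^3 + 69.5544*r^2 - 79.7416*r + 27.6676)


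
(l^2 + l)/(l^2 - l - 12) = l*(l + 1)/(l^2 - l - 12)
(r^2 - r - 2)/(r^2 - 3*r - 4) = (r - 2)/(r - 4)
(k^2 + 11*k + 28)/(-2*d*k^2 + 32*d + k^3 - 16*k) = (-k - 7)/(2*d*k - 8*d - k^2 + 4*k)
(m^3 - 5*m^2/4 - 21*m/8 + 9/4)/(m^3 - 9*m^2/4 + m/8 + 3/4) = (2*m + 3)/(2*m + 1)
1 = 1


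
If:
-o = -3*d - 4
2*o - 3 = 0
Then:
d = -5/6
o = 3/2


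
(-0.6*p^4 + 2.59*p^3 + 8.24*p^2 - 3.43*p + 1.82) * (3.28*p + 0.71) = -1.968*p^5 + 8.0692*p^4 + 28.8661*p^3 - 5.4*p^2 + 3.5343*p + 1.2922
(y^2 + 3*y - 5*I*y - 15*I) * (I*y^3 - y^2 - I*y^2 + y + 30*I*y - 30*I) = I*y^5 + 4*y^4 + 2*I*y^4 + 8*y^3 + 32*I*y^3 + 138*y^2 + 70*I*y^2 + 300*y - 105*I*y - 450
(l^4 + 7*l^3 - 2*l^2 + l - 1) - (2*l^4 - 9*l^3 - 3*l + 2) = -l^4 + 16*l^3 - 2*l^2 + 4*l - 3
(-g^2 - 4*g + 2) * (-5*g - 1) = 5*g^3 + 21*g^2 - 6*g - 2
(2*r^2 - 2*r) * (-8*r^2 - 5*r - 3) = -16*r^4 + 6*r^3 + 4*r^2 + 6*r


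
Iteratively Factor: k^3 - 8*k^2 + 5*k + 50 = (k + 2)*(k^2 - 10*k + 25) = (k - 5)*(k + 2)*(k - 5)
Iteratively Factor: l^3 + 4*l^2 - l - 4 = (l - 1)*(l^2 + 5*l + 4) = (l - 1)*(l + 1)*(l + 4)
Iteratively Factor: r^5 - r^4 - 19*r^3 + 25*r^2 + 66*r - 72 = (r - 1)*(r^4 - 19*r^2 + 6*r + 72) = (r - 3)*(r - 1)*(r^3 + 3*r^2 - 10*r - 24) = (r - 3)^2*(r - 1)*(r^2 + 6*r + 8) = (r - 3)^2*(r - 1)*(r + 2)*(r + 4)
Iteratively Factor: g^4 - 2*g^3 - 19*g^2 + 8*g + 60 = (g - 2)*(g^3 - 19*g - 30) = (g - 2)*(g + 3)*(g^2 - 3*g - 10) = (g - 5)*(g - 2)*(g + 3)*(g + 2)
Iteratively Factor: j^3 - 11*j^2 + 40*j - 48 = (j - 3)*(j^2 - 8*j + 16) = (j - 4)*(j - 3)*(j - 4)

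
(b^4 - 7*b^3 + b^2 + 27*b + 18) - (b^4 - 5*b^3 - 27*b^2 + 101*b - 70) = -2*b^3 + 28*b^2 - 74*b + 88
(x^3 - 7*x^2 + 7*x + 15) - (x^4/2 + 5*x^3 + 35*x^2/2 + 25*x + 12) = -x^4/2 - 4*x^3 - 49*x^2/2 - 18*x + 3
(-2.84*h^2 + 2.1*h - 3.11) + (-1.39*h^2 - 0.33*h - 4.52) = -4.23*h^2 + 1.77*h - 7.63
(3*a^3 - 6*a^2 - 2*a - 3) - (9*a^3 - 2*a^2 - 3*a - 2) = -6*a^3 - 4*a^2 + a - 1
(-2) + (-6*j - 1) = -6*j - 3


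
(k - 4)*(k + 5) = k^2 + k - 20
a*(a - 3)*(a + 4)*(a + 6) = a^4 + 7*a^3 - 6*a^2 - 72*a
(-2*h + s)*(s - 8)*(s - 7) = -2*h*s^2 + 30*h*s - 112*h + s^3 - 15*s^2 + 56*s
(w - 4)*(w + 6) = w^2 + 2*w - 24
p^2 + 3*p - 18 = (p - 3)*(p + 6)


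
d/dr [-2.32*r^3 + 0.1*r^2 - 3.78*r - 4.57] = -6.96*r^2 + 0.2*r - 3.78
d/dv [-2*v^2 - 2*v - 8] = -4*v - 2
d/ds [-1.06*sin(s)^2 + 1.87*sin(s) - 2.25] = (1.87 - 2.12*sin(s))*cos(s)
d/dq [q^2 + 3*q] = 2*q + 3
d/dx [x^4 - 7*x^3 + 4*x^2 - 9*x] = 4*x^3 - 21*x^2 + 8*x - 9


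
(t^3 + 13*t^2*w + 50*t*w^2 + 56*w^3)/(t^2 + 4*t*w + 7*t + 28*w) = (t^2 + 9*t*w + 14*w^2)/(t + 7)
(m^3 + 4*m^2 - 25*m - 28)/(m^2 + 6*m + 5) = (m^2 + 3*m - 28)/(m + 5)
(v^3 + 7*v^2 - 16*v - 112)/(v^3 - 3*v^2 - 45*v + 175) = (v^2 - 16)/(v^2 - 10*v + 25)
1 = 1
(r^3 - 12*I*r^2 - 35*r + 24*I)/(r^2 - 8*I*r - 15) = (r^2 - 9*I*r - 8)/(r - 5*I)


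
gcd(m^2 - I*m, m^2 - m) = m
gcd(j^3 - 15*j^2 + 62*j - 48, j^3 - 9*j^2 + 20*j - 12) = j^2 - 7*j + 6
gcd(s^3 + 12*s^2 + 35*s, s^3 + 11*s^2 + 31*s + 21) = s + 7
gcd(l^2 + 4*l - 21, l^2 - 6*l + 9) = l - 3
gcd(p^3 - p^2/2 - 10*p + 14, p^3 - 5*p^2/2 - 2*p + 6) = p^2 - 4*p + 4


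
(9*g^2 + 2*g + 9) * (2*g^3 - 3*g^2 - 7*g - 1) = 18*g^5 - 23*g^4 - 51*g^3 - 50*g^2 - 65*g - 9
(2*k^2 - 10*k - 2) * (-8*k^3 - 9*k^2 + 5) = -16*k^5 + 62*k^4 + 106*k^3 + 28*k^2 - 50*k - 10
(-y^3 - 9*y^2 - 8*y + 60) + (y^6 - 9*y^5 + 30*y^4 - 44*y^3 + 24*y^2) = y^6 - 9*y^5 + 30*y^4 - 45*y^3 + 15*y^2 - 8*y + 60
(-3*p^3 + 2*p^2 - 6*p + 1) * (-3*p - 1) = 9*p^4 - 3*p^3 + 16*p^2 + 3*p - 1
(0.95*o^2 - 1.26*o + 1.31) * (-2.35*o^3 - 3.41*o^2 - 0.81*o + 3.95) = -2.2325*o^5 - 0.2785*o^4 + 0.4486*o^3 + 0.306*o^2 - 6.0381*o + 5.1745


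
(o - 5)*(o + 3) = o^2 - 2*o - 15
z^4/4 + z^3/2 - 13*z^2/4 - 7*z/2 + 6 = (z/4 + 1)*(z - 3)*(z - 1)*(z + 2)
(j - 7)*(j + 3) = j^2 - 4*j - 21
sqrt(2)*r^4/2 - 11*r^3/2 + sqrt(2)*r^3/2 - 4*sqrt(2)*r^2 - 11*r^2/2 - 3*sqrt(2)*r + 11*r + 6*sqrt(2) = (r - 1)*(r - 6*sqrt(2))*(r + sqrt(2)/2)*(sqrt(2)*r/2 + sqrt(2))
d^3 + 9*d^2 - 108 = (d - 3)*(d + 6)^2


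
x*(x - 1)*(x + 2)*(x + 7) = x^4 + 8*x^3 + 5*x^2 - 14*x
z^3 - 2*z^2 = z^2*(z - 2)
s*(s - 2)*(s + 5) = s^3 + 3*s^2 - 10*s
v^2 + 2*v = v*(v + 2)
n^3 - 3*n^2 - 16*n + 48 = (n - 4)*(n - 3)*(n + 4)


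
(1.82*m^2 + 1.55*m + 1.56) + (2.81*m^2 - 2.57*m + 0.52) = 4.63*m^2 - 1.02*m + 2.08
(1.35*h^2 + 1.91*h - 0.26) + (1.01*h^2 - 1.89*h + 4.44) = 2.36*h^2 + 0.02*h + 4.18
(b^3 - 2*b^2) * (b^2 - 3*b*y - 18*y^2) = b^5 - 3*b^4*y - 2*b^4 - 18*b^3*y^2 + 6*b^3*y + 36*b^2*y^2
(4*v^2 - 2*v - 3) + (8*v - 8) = 4*v^2 + 6*v - 11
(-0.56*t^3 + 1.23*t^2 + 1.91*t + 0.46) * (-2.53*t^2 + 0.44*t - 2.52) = 1.4168*t^5 - 3.3583*t^4 - 2.8799*t^3 - 3.423*t^2 - 4.6108*t - 1.1592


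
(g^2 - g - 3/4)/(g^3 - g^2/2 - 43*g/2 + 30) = (g + 1/2)/(g^2 + g - 20)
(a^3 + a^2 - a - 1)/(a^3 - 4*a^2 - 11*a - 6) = (a - 1)/(a - 6)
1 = 1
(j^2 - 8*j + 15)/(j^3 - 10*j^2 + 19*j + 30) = (j - 3)/(j^2 - 5*j - 6)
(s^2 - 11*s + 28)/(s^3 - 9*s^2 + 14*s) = (s - 4)/(s*(s - 2))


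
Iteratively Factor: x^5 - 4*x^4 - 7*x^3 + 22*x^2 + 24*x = (x)*(x^4 - 4*x^3 - 7*x^2 + 22*x + 24) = x*(x + 1)*(x^3 - 5*x^2 - 2*x + 24) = x*(x - 3)*(x + 1)*(x^2 - 2*x - 8) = x*(x - 4)*(x - 3)*(x + 1)*(x + 2)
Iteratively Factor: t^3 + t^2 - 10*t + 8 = (t - 1)*(t^2 + 2*t - 8) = (t - 2)*(t - 1)*(t + 4)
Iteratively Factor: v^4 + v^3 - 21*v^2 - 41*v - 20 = (v + 1)*(v^3 - 21*v - 20) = (v - 5)*(v + 1)*(v^2 + 5*v + 4) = (v - 5)*(v + 1)^2*(v + 4)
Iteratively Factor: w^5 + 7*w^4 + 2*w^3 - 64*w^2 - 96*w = (w + 4)*(w^4 + 3*w^3 - 10*w^2 - 24*w) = (w - 3)*(w + 4)*(w^3 + 6*w^2 + 8*w) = (w - 3)*(w + 2)*(w + 4)*(w^2 + 4*w) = (w - 3)*(w + 2)*(w + 4)^2*(w)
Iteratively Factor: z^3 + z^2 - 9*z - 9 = (z + 3)*(z^2 - 2*z - 3) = (z - 3)*(z + 3)*(z + 1)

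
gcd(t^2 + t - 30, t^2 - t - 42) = t + 6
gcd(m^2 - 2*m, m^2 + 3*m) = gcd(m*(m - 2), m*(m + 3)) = m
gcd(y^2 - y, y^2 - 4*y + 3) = y - 1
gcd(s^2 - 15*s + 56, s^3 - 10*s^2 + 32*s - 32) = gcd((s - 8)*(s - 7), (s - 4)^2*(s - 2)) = 1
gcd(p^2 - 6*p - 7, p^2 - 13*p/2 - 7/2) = p - 7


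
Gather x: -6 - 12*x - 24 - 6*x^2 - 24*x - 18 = -6*x^2 - 36*x - 48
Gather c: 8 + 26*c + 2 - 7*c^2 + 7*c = -7*c^2 + 33*c + 10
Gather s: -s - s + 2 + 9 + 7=18 - 2*s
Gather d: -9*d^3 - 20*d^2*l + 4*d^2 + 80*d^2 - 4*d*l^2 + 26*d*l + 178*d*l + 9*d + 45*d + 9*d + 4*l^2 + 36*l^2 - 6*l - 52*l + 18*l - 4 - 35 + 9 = -9*d^3 + d^2*(84 - 20*l) + d*(-4*l^2 + 204*l + 63) + 40*l^2 - 40*l - 30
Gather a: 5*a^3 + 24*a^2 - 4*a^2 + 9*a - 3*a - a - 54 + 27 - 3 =5*a^3 + 20*a^2 + 5*a - 30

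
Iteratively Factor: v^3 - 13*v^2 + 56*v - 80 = (v - 4)*(v^2 - 9*v + 20) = (v - 4)^2*(v - 5)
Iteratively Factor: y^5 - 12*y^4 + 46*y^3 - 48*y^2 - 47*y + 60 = (y - 4)*(y^4 - 8*y^3 + 14*y^2 + 8*y - 15) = (y - 5)*(y - 4)*(y^3 - 3*y^2 - y + 3) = (y - 5)*(y - 4)*(y - 3)*(y^2 - 1) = (y - 5)*(y - 4)*(y - 3)*(y - 1)*(y + 1)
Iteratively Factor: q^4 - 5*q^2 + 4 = (q + 2)*(q^3 - 2*q^2 - q + 2) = (q - 2)*(q + 2)*(q^2 - 1) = (q - 2)*(q + 1)*(q + 2)*(q - 1)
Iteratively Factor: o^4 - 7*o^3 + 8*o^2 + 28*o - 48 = (o - 2)*(o^3 - 5*o^2 - 2*o + 24) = (o - 2)*(o + 2)*(o^2 - 7*o + 12) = (o - 3)*(o - 2)*(o + 2)*(o - 4)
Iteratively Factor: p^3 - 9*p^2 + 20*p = (p - 4)*(p^2 - 5*p) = (p - 5)*(p - 4)*(p)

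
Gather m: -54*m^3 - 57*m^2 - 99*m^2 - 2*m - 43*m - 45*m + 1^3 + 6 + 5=-54*m^3 - 156*m^2 - 90*m + 12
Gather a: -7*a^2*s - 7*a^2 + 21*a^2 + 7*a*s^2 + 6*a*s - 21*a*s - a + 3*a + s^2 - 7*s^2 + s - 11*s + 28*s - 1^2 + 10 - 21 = a^2*(14 - 7*s) + a*(7*s^2 - 15*s + 2) - 6*s^2 + 18*s - 12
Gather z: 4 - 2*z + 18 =22 - 2*z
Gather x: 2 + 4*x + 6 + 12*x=16*x + 8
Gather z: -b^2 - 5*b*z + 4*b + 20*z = -b^2 + 4*b + z*(20 - 5*b)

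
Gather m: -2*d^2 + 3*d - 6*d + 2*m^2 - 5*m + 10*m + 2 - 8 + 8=-2*d^2 - 3*d + 2*m^2 + 5*m + 2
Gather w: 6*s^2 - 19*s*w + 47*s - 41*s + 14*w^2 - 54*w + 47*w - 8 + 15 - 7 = 6*s^2 + 6*s + 14*w^2 + w*(-19*s - 7)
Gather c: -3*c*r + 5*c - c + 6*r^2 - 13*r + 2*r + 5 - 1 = c*(4 - 3*r) + 6*r^2 - 11*r + 4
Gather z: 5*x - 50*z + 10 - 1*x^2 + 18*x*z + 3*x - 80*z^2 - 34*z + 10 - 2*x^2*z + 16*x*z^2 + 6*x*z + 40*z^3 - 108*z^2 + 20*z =-x^2 + 8*x + 40*z^3 + z^2*(16*x - 188) + z*(-2*x^2 + 24*x - 64) + 20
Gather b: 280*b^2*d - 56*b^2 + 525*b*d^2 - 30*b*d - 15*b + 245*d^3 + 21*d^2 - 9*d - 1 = b^2*(280*d - 56) + b*(525*d^2 - 30*d - 15) + 245*d^3 + 21*d^2 - 9*d - 1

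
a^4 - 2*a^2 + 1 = (a - 1)^2*(a + 1)^2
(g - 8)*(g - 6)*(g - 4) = g^3 - 18*g^2 + 104*g - 192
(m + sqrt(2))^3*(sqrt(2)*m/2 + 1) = sqrt(2)*m^4/2 + 4*m^3 + 6*sqrt(2)*m^2 + 8*m + 2*sqrt(2)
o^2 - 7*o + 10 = (o - 5)*(o - 2)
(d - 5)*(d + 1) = d^2 - 4*d - 5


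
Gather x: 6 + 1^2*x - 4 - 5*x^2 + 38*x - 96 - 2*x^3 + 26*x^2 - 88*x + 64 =-2*x^3 + 21*x^2 - 49*x - 30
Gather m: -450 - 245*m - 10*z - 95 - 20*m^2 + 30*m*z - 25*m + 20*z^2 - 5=-20*m^2 + m*(30*z - 270) + 20*z^2 - 10*z - 550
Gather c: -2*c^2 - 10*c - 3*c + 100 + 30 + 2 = -2*c^2 - 13*c + 132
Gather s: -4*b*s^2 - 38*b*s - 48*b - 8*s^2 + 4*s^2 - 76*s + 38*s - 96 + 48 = -48*b + s^2*(-4*b - 4) + s*(-38*b - 38) - 48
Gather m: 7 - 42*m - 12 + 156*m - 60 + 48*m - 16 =162*m - 81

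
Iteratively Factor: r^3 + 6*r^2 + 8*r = (r + 2)*(r^2 + 4*r) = r*(r + 2)*(r + 4)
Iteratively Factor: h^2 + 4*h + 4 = (h + 2)*(h + 2)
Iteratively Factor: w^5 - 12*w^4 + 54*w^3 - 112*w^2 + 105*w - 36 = (w - 3)*(w^4 - 9*w^3 + 27*w^2 - 31*w + 12) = (w - 4)*(w - 3)*(w^3 - 5*w^2 + 7*w - 3) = (w - 4)*(w - 3)*(w - 1)*(w^2 - 4*w + 3) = (w - 4)*(w - 3)^2*(w - 1)*(w - 1)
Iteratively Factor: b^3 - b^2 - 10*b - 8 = (b + 1)*(b^2 - 2*b - 8) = (b + 1)*(b + 2)*(b - 4)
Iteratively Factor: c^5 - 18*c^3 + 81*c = (c - 3)*(c^4 + 3*c^3 - 9*c^2 - 27*c) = (c - 3)*(c + 3)*(c^3 - 9*c) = (c - 3)^2*(c + 3)*(c^2 + 3*c) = c*(c - 3)^2*(c + 3)*(c + 3)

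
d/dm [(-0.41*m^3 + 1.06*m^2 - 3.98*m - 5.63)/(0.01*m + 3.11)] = (-0.0082*m^3 - 3.8147*m^2 + 6.5932*m - 12.3215)/(0.0001*m^2 + 0.0622*m + 9.6721)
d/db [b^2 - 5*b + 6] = 2*b - 5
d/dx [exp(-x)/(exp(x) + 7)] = (-2*exp(x) - 7)*exp(-x)/(exp(2*x) + 14*exp(x) + 49)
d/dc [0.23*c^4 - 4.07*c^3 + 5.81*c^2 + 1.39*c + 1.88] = 0.92*c^3 - 12.21*c^2 + 11.62*c + 1.39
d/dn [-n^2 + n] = 1 - 2*n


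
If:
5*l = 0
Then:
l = 0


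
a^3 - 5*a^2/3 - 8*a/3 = a*(a - 8/3)*(a + 1)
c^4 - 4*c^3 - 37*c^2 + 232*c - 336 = (c - 4)^2*(c - 3)*(c + 7)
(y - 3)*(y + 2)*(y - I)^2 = y^4 - y^3 - 2*I*y^3 - 7*y^2 + 2*I*y^2 + y + 12*I*y + 6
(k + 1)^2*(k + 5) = k^3 + 7*k^2 + 11*k + 5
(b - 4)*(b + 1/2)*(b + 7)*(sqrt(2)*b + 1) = sqrt(2)*b^4 + b^3 + 7*sqrt(2)*b^3/2 - 53*sqrt(2)*b^2/2 + 7*b^2/2 - 53*b/2 - 14*sqrt(2)*b - 14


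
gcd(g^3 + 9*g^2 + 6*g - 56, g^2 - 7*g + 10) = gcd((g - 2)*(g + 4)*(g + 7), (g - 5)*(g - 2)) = g - 2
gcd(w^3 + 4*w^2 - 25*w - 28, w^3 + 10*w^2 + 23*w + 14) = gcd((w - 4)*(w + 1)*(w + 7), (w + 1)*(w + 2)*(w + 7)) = w^2 + 8*w + 7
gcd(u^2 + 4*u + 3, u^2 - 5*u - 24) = u + 3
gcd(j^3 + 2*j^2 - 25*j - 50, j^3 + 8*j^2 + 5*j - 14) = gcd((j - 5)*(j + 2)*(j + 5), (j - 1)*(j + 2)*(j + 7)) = j + 2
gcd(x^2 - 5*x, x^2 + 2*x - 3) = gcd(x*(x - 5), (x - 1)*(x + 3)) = 1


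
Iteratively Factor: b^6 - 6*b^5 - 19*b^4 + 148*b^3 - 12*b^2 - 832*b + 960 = (b + 4)*(b^5 - 10*b^4 + 21*b^3 + 64*b^2 - 268*b + 240) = (b - 5)*(b + 4)*(b^4 - 5*b^3 - 4*b^2 + 44*b - 48) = (b - 5)*(b - 2)*(b + 4)*(b^3 - 3*b^2 - 10*b + 24) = (b - 5)*(b - 4)*(b - 2)*(b + 4)*(b^2 + b - 6) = (b - 5)*(b - 4)*(b - 2)*(b + 3)*(b + 4)*(b - 2)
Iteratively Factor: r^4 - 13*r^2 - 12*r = (r - 4)*(r^3 + 4*r^2 + 3*r) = (r - 4)*(r + 1)*(r^2 + 3*r) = r*(r - 4)*(r + 1)*(r + 3)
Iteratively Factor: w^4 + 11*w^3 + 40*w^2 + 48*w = (w + 3)*(w^3 + 8*w^2 + 16*w) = (w + 3)*(w + 4)*(w^2 + 4*w) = w*(w + 3)*(w + 4)*(w + 4)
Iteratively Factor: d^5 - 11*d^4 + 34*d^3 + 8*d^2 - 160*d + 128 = (d + 2)*(d^4 - 13*d^3 + 60*d^2 - 112*d + 64) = (d - 4)*(d + 2)*(d^3 - 9*d^2 + 24*d - 16) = (d - 4)^2*(d + 2)*(d^2 - 5*d + 4) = (d - 4)^2*(d - 1)*(d + 2)*(d - 4)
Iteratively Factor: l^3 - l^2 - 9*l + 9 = (l + 3)*(l^2 - 4*l + 3) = (l - 3)*(l + 3)*(l - 1)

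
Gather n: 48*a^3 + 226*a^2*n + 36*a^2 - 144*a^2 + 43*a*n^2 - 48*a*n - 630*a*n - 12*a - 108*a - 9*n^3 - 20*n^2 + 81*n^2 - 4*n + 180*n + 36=48*a^3 - 108*a^2 - 120*a - 9*n^3 + n^2*(43*a + 61) + n*(226*a^2 - 678*a + 176) + 36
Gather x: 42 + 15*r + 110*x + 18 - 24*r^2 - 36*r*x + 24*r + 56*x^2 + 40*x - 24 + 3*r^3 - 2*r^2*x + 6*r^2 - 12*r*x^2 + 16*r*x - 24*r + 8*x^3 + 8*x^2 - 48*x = 3*r^3 - 18*r^2 + 15*r + 8*x^3 + x^2*(64 - 12*r) + x*(-2*r^2 - 20*r + 102) + 36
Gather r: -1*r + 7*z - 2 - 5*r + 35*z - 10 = -6*r + 42*z - 12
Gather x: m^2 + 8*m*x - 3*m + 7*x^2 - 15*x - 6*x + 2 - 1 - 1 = m^2 - 3*m + 7*x^2 + x*(8*m - 21)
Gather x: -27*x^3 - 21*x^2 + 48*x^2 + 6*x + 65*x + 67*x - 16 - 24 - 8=-27*x^3 + 27*x^2 + 138*x - 48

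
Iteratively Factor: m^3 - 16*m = (m + 4)*(m^2 - 4*m) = m*(m + 4)*(m - 4)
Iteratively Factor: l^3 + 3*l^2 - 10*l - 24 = (l + 4)*(l^2 - l - 6) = (l + 2)*(l + 4)*(l - 3)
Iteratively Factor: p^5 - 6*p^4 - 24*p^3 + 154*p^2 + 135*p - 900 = (p - 5)*(p^4 - p^3 - 29*p^2 + 9*p + 180) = (p - 5)^2*(p^3 + 4*p^2 - 9*p - 36) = (p - 5)^2*(p - 3)*(p^2 + 7*p + 12) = (p - 5)^2*(p - 3)*(p + 4)*(p + 3)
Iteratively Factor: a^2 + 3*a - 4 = (a + 4)*(a - 1)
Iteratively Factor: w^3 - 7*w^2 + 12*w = (w)*(w^2 - 7*w + 12) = w*(w - 4)*(w - 3)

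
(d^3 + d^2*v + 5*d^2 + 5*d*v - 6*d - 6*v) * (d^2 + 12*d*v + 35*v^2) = d^5 + 13*d^4*v + 5*d^4 + 47*d^3*v^2 + 65*d^3*v - 6*d^3 + 35*d^2*v^3 + 235*d^2*v^2 - 78*d^2*v + 175*d*v^3 - 282*d*v^2 - 210*v^3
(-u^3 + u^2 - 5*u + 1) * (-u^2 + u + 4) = u^5 - 2*u^4 + 2*u^3 - 2*u^2 - 19*u + 4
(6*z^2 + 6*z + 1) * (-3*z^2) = -18*z^4 - 18*z^3 - 3*z^2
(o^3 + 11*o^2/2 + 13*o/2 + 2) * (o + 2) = o^4 + 15*o^3/2 + 35*o^2/2 + 15*o + 4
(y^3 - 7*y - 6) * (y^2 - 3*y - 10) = y^5 - 3*y^4 - 17*y^3 + 15*y^2 + 88*y + 60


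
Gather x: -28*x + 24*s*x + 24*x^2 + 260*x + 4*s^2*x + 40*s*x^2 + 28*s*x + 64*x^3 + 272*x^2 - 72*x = 64*x^3 + x^2*(40*s + 296) + x*(4*s^2 + 52*s + 160)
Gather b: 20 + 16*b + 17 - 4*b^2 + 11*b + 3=-4*b^2 + 27*b + 40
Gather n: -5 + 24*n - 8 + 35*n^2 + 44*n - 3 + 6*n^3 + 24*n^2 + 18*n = 6*n^3 + 59*n^2 + 86*n - 16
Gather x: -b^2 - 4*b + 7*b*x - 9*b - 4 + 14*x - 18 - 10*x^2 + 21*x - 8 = -b^2 - 13*b - 10*x^2 + x*(7*b + 35) - 30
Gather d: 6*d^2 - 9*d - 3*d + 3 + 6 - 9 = 6*d^2 - 12*d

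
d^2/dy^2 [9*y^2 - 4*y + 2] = 18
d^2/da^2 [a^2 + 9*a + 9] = 2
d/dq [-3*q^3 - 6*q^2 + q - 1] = -9*q^2 - 12*q + 1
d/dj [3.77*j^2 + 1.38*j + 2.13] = 7.54*j + 1.38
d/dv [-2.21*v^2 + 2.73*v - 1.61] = 2.73 - 4.42*v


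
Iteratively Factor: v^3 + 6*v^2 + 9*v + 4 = (v + 4)*(v^2 + 2*v + 1) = (v + 1)*(v + 4)*(v + 1)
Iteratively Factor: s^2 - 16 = (s - 4)*(s + 4)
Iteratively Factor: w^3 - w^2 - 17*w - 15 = (w + 1)*(w^2 - 2*w - 15) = (w - 5)*(w + 1)*(w + 3)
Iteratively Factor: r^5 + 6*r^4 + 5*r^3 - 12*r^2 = (r - 1)*(r^4 + 7*r^3 + 12*r^2) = (r - 1)*(r + 4)*(r^3 + 3*r^2) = (r - 1)*(r + 3)*(r + 4)*(r^2) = r*(r - 1)*(r + 3)*(r + 4)*(r)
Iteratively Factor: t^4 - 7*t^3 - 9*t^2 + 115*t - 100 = (t + 4)*(t^3 - 11*t^2 + 35*t - 25) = (t - 5)*(t + 4)*(t^2 - 6*t + 5) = (t - 5)^2*(t + 4)*(t - 1)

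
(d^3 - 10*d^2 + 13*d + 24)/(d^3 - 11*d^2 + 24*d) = (d + 1)/d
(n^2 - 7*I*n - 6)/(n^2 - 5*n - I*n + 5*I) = (n - 6*I)/(n - 5)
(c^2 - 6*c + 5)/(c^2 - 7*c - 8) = (-c^2 + 6*c - 5)/(-c^2 + 7*c + 8)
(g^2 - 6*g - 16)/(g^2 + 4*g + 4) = (g - 8)/(g + 2)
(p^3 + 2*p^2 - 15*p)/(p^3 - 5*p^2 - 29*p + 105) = p/(p - 7)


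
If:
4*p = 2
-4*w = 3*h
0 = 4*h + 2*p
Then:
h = -1/4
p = 1/2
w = 3/16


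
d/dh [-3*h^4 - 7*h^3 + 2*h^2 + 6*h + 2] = -12*h^3 - 21*h^2 + 4*h + 6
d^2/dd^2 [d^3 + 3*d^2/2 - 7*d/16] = 6*d + 3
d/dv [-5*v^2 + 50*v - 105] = 50 - 10*v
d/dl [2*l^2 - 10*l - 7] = 4*l - 10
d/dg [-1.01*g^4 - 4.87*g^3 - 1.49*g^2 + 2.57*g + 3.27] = -4.04*g^3 - 14.61*g^2 - 2.98*g + 2.57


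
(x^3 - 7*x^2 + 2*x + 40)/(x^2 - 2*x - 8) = x - 5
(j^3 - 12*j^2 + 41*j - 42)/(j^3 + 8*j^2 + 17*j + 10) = (j^3 - 12*j^2 + 41*j - 42)/(j^3 + 8*j^2 + 17*j + 10)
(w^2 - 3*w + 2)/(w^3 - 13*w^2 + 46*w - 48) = (w - 1)/(w^2 - 11*w + 24)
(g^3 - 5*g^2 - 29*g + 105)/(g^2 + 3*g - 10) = (g^2 - 10*g + 21)/(g - 2)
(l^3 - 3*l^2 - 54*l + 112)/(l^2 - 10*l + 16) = l + 7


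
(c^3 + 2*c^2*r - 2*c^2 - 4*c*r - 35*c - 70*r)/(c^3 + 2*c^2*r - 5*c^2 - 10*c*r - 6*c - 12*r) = (c^2 - 2*c - 35)/(c^2 - 5*c - 6)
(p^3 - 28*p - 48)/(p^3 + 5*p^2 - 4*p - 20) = (p^2 - 2*p - 24)/(p^2 + 3*p - 10)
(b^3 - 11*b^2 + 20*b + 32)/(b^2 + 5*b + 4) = (b^2 - 12*b + 32)/(b + 4)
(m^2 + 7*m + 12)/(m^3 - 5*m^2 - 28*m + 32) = (m + 3)/(m^2 - 9*m + 8)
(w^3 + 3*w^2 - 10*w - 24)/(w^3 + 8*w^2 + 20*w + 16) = (w - 3)/(w + 2)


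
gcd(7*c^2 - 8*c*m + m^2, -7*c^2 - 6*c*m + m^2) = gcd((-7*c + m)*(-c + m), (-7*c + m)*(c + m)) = 7*c - m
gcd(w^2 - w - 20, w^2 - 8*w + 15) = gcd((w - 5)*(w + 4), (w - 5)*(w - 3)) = w - 5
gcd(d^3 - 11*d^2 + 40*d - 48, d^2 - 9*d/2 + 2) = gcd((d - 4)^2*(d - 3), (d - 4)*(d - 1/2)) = d - 4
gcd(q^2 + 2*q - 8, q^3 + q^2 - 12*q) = q + 4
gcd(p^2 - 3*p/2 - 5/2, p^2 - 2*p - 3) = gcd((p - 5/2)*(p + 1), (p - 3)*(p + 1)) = p + 1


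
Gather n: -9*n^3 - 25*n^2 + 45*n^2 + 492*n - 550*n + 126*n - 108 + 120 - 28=-9*n^3 + 20*n^2 + 68*n - 16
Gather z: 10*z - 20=10*z - 20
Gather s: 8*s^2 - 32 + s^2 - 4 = 9*s^2 - 36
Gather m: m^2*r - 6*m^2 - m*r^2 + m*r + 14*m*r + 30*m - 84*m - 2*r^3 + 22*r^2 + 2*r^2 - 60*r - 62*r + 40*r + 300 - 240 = m^2*(r - 6) + m*(-r^2 + 15*r - 54) - 2*r^3 + 24*r^2 - 82*r + 60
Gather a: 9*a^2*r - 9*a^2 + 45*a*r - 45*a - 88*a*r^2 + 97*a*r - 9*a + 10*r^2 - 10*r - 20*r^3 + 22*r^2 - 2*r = a^2*(9*r - 9) + a*(-88*r^2 + 142*r - 54) - 20*r^3 + 32*r^2 - 12*r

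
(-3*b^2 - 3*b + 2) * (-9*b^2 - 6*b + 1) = 27*b^4 + 45*b^3 - 3*b^2 - 15*b + 2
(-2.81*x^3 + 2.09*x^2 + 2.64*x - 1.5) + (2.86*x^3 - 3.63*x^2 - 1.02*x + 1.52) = 0.0499999999999998*x^3 - 1.54*x^2 + 1.62*x + 0.02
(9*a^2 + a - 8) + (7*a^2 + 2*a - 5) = 16*a^2 + 3*a - 13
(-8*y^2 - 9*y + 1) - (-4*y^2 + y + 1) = -4*y^2 - 10*y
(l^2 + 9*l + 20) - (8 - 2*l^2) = 3*l^2 + 9*l + 12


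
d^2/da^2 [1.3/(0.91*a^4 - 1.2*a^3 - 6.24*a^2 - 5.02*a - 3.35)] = ((-14.196*a^2 + 9.36*a + 16.224)*(-0.91*a^4 + 1.2*a^3 + 6.24*a^2 + 5.02*a + 3.35) - 1.3*(-7.28*a^3 + 7.2*a^2 + 24.96*a + 10.04)*(-3.64*a^3 + 3.6*a^2 + 12.48*a + 5.02))/(-0.91*a^4 + 1.2*a^3 + 6.24*a^2 + 5.02*a + 3.35)^3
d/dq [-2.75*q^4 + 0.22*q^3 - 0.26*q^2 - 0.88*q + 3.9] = -11.0*q^3 + 0.66*q^2 - 0.52*q - 0.88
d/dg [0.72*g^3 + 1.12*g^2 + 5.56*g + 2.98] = 2.16*g^2 + 2.24*g + 5.56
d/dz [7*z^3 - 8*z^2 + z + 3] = 21*z^2 - 16*z + 1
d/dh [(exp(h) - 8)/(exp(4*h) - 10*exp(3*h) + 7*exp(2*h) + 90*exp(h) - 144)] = (-3*exp(2*h) + 4*exp(h) + 9)*exp(h)/(exp(6*h) - 4*exp(5*h) - 14*exp(4*h) + 72*exp(3*h) + 9*exp(2*h) - 324*exp(h) + 324)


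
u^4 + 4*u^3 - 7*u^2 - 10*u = u*(u - 2)*(u + 1)*(u + 5)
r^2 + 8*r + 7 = (r + 1)*(r + 7)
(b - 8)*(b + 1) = b^2 - 7*b - 8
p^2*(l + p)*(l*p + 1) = l^2*p^3 + l*p^4 + l*p^2 + p^3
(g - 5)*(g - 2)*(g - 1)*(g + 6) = g^4 - 2*g^3 - 31*g^2 + 92*g - 60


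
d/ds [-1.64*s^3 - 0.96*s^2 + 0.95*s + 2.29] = -4.92*s^2 - 1.92*s + 0.95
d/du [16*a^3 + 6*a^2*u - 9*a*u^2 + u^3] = 6*a^2 - 18*a*u + 3*u^2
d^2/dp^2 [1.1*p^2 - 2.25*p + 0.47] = 2.20000000000000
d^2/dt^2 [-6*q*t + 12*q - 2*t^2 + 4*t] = -4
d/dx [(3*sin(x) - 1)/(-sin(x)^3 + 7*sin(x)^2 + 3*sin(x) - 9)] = (6*sin(x)^3 - 24*sin(x)^2 + 14*sin(x) - 24)*cos(x)/(sin(x)^3 - 7*sin(x)^2 - 3*sin(x) + 9)^2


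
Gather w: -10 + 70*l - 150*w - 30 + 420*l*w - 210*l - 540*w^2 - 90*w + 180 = -140*l - 540*w^2 + w*(420*l - 240) + 140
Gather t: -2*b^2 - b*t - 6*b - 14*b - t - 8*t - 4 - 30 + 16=-2*b^2 - 20*b + t*(-b - 9) - 18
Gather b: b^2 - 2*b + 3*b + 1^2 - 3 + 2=b^2 + b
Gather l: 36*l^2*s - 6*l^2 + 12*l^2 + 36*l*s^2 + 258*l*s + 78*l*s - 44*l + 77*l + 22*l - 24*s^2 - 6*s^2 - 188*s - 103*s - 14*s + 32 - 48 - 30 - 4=l^2*(36*s + 6) + l*(36*s^2 + 336*s + 55) - 30*s^2 - 305*s - 50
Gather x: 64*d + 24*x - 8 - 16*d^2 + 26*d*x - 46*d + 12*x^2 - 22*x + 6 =-16*d^2 + 18*d + 12*x^2 + x*(26*d + 2) - 2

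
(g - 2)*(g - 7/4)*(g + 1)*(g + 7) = g^4 + 17*g^3/4 - 39*g^2/2 + 7*g/4 + 49/2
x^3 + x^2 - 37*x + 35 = (x - 5)*(x - 1)*(x + 7)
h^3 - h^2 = h^2*(h - 1)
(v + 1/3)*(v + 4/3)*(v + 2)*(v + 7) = v^4 + 32*v^3/3 + 265*v^2/9 + 82*v/3 + 56/9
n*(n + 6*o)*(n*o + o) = n^3*o + 6*n^2*o^2 + n^2*o + 6*n*o^2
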